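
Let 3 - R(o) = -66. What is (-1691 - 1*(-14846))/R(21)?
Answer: 4385/23 ≈ 190.65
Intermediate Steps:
R(o) = 69 (R(o) = 3 - 1*(-66) = 3 + 66 = 69)
(-1691 - 1*(-14846))/R(21) = (-1691 - 1*(-14846))/69 = (-1691 + 14846)*(1/69) = 13155*(1/69) = 4385/23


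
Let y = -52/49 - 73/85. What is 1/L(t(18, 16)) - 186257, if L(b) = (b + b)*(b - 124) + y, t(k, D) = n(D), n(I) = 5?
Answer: -924644383344/4964347 ≈ -1.8626e+5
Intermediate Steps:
y = -7997/4165 (y = -52*1/49 - 73*1/85 = -52/49 - 73/85 = -7997/4165 ≈ -1.9200)
t(k, D) = 5
L(b) = -7997/4165 + 2*b*(-124 + b) (L(b) = (b + b)*(b - 124) - 7997/4165 = (2*b)*(-124 + b) - 7997/4165 = 2*b*(-124 + b) - 7997/4165 = -7997/4165 + 2*b*(-124 + b))
1/L(t(18, 16)) - 186257 = 1/(-7997/4165 - 248*5 + 2*5²) - 186257 = 1/(-7997/4165 - 1240 + 2*25) - 186257 = 1/(-7997/4165 - 1240 + 50) - 186257 = 1/(-4964347/4165) - 186257 = -4165/4964347 - 186257 = -924644383344/4964347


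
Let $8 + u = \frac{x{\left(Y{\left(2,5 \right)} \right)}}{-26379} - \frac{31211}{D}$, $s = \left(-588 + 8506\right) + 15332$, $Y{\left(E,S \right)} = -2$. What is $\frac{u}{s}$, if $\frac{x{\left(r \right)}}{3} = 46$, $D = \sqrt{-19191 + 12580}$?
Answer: $- \frac{7039}{20443725} + \frac{31211 i \sqrt{6611}}{153705750} \approx -0.00034431 + 0.01651 i$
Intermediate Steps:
$D = i \sqrt{6611}$ ($D = \sqrt{-6611} = i \sqrt{6611} \approx 81.308 i$)
$x{\left(r \right)} = 138$ ($x{\left(r \right)} = 3 \cdot 46 = 138$)
$s = 23250$ ($s = 7918 + 15332 = 23250$)
$u = - \frac{70390}{8793} + \frac{31211 i \sqrt{6611}}{6611}$ ($u = -8 + \left(\frac{138}{-26379} - \frac{31211}{i \sqrt{6611}}\right) = -8 + \left(138 \left(- \frac{1}{26379}\right) - 31211 \left(- \frac{i \sqrt{6611}}{6611}\right)\right) = -8 - \left(\frac{46}{8793} - \frac{31211 i \sqrt{6611}}{6611}\right) = - \frac{70390}{8793} + \frac{31211 i \sqrt{6611}}{6611} \approx -8.0052 + 383.86 i$)
$\frac{u}{s} = \frac{- \frac{70390}{8793} + \frac{31211 i \sqrt{6611}}{6611}}{23250} = \left(- \frac{70390}{8793} + \frac{31211 i \sqrt{6611}}{6611}\right) \frac{1}{23250} = - \frac{7039}{20443725} + \frac{31211 i \sqrt{6611}}{153705750}$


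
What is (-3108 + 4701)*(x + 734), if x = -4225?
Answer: -5561163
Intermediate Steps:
(-3108 + 4701)*(x + 734) = (-3108 + 4701)*(-4225 + 734) = 1593*(-3491) = -5561163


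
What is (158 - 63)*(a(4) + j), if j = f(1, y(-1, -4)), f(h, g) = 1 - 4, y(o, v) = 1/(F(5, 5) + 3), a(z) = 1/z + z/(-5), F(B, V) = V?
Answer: -1349/4 ≈ -337.25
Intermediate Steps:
a(z) = 1/z - z/5 (a(z) = 1/z + z*(-⅕) = 1/z - z/5)
y(o, v) = ⅛ (y(o, v) = 1/(5 + 3) = 1/8 = ⅛)
f(h, g) = -3
j = -3
(158 - 63)*(a(4) + j) = (158 - 63)*((1/4 - ⅕*4) - 3) = 95*((¼ - ⅘) - 3) = 95*(-11/20 - 3) = 95*(-71/20) = -1349/4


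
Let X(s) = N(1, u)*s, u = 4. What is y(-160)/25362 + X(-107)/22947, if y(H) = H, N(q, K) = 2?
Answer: -1516498/96996969 ≈ -0.015634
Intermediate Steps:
X(s) = 2*s
y(-160)/25362 + X(-107)/22947 = -160/25362 + (2*(-107))/22947 = -160*1/25362 - 214*1/22947 = -80/12681 - 214/22947 = -1516498/96996969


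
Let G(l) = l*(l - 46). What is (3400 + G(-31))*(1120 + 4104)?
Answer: 30231288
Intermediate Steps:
G(l) = l*(-46 + l)
(3400 + G(-31))*(1120 + 4104) = (3400 - 31*(-46 - 31))*(1120 + 4104) = (3400 - 31*(-77))*5224 = (3400 + 2387)*5224 = 5787*5224 = 30231288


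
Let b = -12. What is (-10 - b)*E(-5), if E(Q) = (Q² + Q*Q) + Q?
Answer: 90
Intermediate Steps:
E(Q) = Q + 2*Q² (E(Q) = (Q² + Q²) + Q = 2*Q² + Q = Q + 2*Q²)
(-10 - b)*E(-5) = (-10 - 1*(-12))*(-5*(1 + 2*(-5))) = (-10 + 12)*(-5*(1 - 10)) = 2*(-5*(-9)) = 2*45 = 90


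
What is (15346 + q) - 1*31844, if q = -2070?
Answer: -18568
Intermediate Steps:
(15346 + q) - 1*31844 = (15346 - 2070) - 1*31844 = 13276 - 31844 = -18568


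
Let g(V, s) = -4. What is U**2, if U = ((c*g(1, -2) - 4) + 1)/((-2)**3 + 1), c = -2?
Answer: 25/49 ≈ 0.51020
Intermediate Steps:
U = -5/7 (U = ((-2*(-4) - 4) + 1)/((-2)**3 + 1) = ((8 - 4) + 1)/(-8 + 1) = (4 + 1)/(-7) = 5*(-1/7) = -5/7 ≈ -0.71429)
U**2 = (-5/7)**2 = 25/49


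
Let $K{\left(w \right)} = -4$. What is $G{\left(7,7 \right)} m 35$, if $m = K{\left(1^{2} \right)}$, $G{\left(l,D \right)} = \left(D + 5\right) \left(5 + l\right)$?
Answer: $-20160$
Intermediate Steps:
$G{\left(l,D \right)} = \left(5 + D\right) \left(5 + l\right)$
$m = -4$
$G{\left(7,7 \right)} m 35 = \left(25 + 5 \cdot 7 + 5 \cdot 7 + 7 \cdot 7\right) \left(-4\right) 35 = \left(25 + 35 + 35 + 49\right) \left(-4\right) 35 = 144 \left(-4\right) 35 = \left(-576\right) 35 = -20160$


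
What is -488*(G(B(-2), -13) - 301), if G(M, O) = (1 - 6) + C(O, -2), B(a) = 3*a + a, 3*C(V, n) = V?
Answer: 454328/3 ≈ 1.5144e+5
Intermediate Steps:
C(V, n) = V/3
B(a) = 4*a
G(M, O) = -5 + O/3 (G(M, O) = (1 - 6) + O/3 = -5 + O/3)
-488*(G(B(-2), -13) - 301) = -488*((-5 + (⅓)*(-13)) - 301) = -488*((-5 - 13/3) - 301) = -488*(-28/3 - 301) = -488*(-931/3) = 454328/3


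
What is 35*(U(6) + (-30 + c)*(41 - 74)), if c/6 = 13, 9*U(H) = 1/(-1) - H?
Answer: -499205/9 ≈ -55467.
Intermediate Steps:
U(H) = -1/9 - H/9 (U(H) = (1/(-1) - H)/9 = (1*(-1) - H)/9 = (-1 - H)/9 = -1/9 - H/9)
c = 78 (c = 6*13 = 78)
35*(U(6) + (-30 + c)*(41 - 74)) = 35*((-1/9 - 1/9*6) + (-30 + 78)*(41 - 74)) = 35*((-1/9 - 2/3) + 48*(-33)) = 35*(-7/9 - 1584) = 35*(-14263/9) = -499205/9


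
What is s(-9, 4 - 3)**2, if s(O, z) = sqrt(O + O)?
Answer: -18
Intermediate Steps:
s(O, z) = sqrt(2)*sqrt(O) (s(O, z) = sqrt(2*O) = sqrt(2)*sqrt(O))
s(-9, 4 - 3)**2 = (sqrt(2)*sqrt(-9))**2 = (sqrt(2)*(3*I))**2 = (3*I*sqrt(2))**2 = -18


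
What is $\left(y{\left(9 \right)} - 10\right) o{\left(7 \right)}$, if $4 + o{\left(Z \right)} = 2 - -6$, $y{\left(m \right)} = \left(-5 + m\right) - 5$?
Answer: $-44$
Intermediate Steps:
$y{\left(m \right)} = -10 + m$
$o{\left(Z \right)} = 4$ ($o{\left(Z \right)} = -4 + \left(2 - -6\right) = -4 + \left(2 + 6\right) = -4 + 8 = 4$)
$\left(y{\left(9 \right)} - 10\right) o{\left(7 \right)} = \left(\left(-10 + 9\right) - 10\right) 4 = \left(-1 - 10\right) 4 = \left(-11\right) 4 = -44$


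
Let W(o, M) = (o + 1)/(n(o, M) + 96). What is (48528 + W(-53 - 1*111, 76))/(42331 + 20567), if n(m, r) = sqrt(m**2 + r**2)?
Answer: 11857171/15368078 - 163*sqrt(2042)/368833872 ≈ 0.77153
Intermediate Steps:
W(o, M) = (1 + o)/(96 + sqrt(M**2 + o**2)) (W(o, M) = (o + 1)/(sqrt(o**2 + M**2) + 96) = (1 + o)/(sqrt(M**2 + o**2) + 96) = (1 + o)/(96 + sqrt(M**2 + o**2)))
(48528 + W(-53 - 1*111, 76))/(42331 + 20567) = (48528 + (1 + (-53 - 1*111))/(96 + sqrt(76**2 + (-53 - 1*111)**2)))/(42331 + 20567) = (48528 + (1 + (-53 - 111))/(96 + sqrt(5776 + (-53 - 111)**2)))/62898 = (48528 + (1 - 164)/(96 + sqrt(5776 + (-164)**2)))*(1/62898) = (48528 - 163/(96 + sqrt(5776 + 26896)))*(1/62898) = (48528 - 163/(96 + sqrt(32672)))*(1/62898) = (48528 - 163/(96 + 4*sqrt(2042)))*(1/62898) = 8088/10483 - 163/(62898*(96 + 4*sqrt(2042)))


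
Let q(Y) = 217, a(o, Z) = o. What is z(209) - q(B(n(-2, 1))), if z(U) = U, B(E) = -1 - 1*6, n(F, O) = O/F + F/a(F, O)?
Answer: -8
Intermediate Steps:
n(F, O) = 1 + O/F (n(F, O) = O/F + F/F = O/F + 1 = 1 + O/F)
B(E) = -7 (B(E) = -1 - 6 = -7)
z(209) - q(B(n(-2, 1))) = 209 - 1*217 = 209 - 217 = -8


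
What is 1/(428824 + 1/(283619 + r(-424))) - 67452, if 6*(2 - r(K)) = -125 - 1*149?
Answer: -24615206016599356/364929224003 ≈ -67452.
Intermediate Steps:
r(K) = 143/3 (r(K) = 2 - (-125 - 1*149)/6 = 2 - (-125 - 149)/6 = 2 - ⅙*(-274) = 2 + 137/3 = 143/3)
1/(428824 + 1/(283619 + r(-424))) - 67452 = 1/(428824 + 1/(283619 + 143/3)) - 67452 = 1/(428824 + 1/(851000/3)) - 67452 = 1/(428824 + 3/851000) - 67452 = 1/(364929224003/851000) - 67452 = 851000/364929224003 - 67452 = -24615206016599356/364929224003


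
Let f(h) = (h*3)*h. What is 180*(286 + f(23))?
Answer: 337140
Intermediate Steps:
f(h) = 3*h² (f(h) = (3*h)*h = 3*h²)
180*(286 + f(23)) = 180*(286 + 3*23²) = 180*(286 + 3*529) = 180*(286 + 1587) = 180*1873 = 337140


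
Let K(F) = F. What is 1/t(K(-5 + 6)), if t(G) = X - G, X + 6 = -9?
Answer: -1/16 ≈ -0.062500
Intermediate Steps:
X = -15 (X = -6 - 9 = -15)
t(G) = -15 - G
1/t(K(-5 + 6)) = 1/(-15 - (-5 + 6)) = 1/(-15 - 1*1) = 1/(-15 - 1) = 1/(-16) = -1/16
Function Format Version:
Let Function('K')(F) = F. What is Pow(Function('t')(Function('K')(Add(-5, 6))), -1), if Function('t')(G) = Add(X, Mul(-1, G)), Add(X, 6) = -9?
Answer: Rational(-1, 16) ≈ -0.062500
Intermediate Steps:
X = -15 (X = Add(-6, -9) = -15)
Function('t')(G) = Add(-15, Mul(-1, G))
Pow(Function('t')(Function('K')(Add(-5, 6))), -1) = Pow(Add(-15, Mul(-1, Add(-5, 6))), -1) = Pow(Add(-15, Mul(-1, 1)), -1) = Pow(Add(-15, -1), -1) = Pow(-16, -1) = Rational(-1, 16)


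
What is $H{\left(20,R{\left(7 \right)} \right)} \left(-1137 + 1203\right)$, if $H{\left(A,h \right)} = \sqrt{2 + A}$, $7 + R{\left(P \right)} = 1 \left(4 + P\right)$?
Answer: $66 \sqrt{22} \approx 309.57$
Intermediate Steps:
$R{\left(P \right)} = -3 + P$ ($R{\left(P \right)} = -7 + 1 \left(4 + P\right) = -7 + \left(4 + P\right) = -3 + P$)
$H{\left(20,R{\left(7 \right)} \right)} \left(-1137 + 1203\right) = \sqrt{2 + 20} \left(-1137 + 1203\right) = \sqrt{22} \cdot 66 = 66 \sqrt{22}$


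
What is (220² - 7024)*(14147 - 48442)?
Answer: -1418989920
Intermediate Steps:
(220² - 7024)*(14147 - 48442) = (48400 - 7024)*(-34295) = 41376*(-34295) = -1418989920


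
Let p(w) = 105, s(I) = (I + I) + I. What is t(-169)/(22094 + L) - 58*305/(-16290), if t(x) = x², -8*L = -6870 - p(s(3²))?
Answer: 697220015/299291283 ≈ 2.3296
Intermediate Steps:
s(I) = 3*I (s(I) = 2*I + I = 3*I)
L = 6975/8 (L = -(-6870 - 1*105)/8 = -(-6870 - 105)/8 = -⅛*(-6975) = 6975/8 ≈ 871.88)
t(-169)/(22094 + L) - 58*305/(-16290) = (-169)²/(22094 + 6975/8) - 58*305/(-16290) = 28561/(183727/8) - 17690*(-1/16290) = 28561*(8/183727) + 1769/1629 = 228488/183727 + 1769/1629 = 697220015/299291283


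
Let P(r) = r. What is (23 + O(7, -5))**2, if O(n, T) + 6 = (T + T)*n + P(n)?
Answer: 2116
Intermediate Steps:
O(n, T) = -6 + n + 2*T*n (O(n, T) = -6 + ((T + T)*n + n) = -6 + ((2*T)*n + n) = -6 + (2*T*n + n) = -6 + (n + 2*T*n) = -6 + n + 2*T*n)
(23 + O(7, -5))**2 = (23 + (-6 + 7 + 2*(-5)*7))**2 = (23 + (-6 + 7 - 70))**2 = (23 - 69)**2 = (-46)**2 = 2116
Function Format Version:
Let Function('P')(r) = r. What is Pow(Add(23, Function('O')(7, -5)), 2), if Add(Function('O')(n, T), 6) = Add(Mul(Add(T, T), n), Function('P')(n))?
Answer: 2116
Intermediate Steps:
Function('O')(n, T) = Add(-6, n, Mul(2, T, n)) (Function('O')(n, T) = Add(-6, Add(Mul(Add(T, T), n), n)) = Add(-6, Add(Mul(Mul(2, T), n), n)) = Add(-6, Add(Mul(2, T, n), n)) = Add(-6, Add(n, Mul(2, T, n))) = Add(-6, n, Mul(2, T, n)))
Pow(Add(23, Function('O')(7, -5)), 2) = Pow(Add(23, Add(-6, 7, Mul(2, -5, 7))), 2) = Pow(Add(23, Add(-6, 7, -70)), 2) = Pow(Add(23, -69), 2) = Pow(-46, 2) = 2116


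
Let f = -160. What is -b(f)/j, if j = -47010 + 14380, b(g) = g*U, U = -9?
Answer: 144/3263 ≈ 0.044131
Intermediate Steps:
b(g) = -9*g (b(g) = g*(-9) = -9*g)
j = -32630
-b(f)/j = -(-9*(-160))/(-32630) = -1440*(-1)/32630 = -1*(-144/3263) = 144/3263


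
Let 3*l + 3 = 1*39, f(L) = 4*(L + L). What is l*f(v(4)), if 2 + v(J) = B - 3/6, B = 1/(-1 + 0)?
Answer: -336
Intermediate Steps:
B = -1 (B = 1/(-1) = -1)
v(J) = -7/2 (v(J) = -2 + (-1 - 3/6) = -2 + (-1 - 1*½) = -2 + (-1 - ½) = -2 - 3/2 = -7/2)
f(L) = 8*L (f(L) = 4*(2*L) = 8*L)
l = 12 (l = -1 + (1*39)/3 = -1 + (⅓)*39 = -1 + 13 = 12)
l*f(v(4)) = 12*(8*(-7/2)) = 12*(-28) = -336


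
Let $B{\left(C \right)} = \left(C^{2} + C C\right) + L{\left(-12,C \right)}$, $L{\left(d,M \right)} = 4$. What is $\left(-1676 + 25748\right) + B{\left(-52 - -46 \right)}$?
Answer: $24148$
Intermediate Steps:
$B{\left(C \right)} = 4 + 2 C^{2}$ ($B{\left(C \right)} = \left(C^{2} + C C\right) + 4 = \left(C^{2} + C^{2}\right) + 4 = 2 C^{2} + 4 = 4 + 2 C^{2}$)
$\left(-1676 + 25748\right) + B{\left(-52 - -46 \right)} = \left(-1676 + 25748\right) + \left(4 + 2 \left(-52 - -46\right)^{2}\right) = 24072 + \left(4 + 2 \left(-52 + 46\right)^{2}\right) = 24072 + \left(4 + 2 \left(-6\right)^{2}\right) = 24072 + \left(4 + 2 \cdot 36\right) = 24072 + \left(4 + 72\right) = 24072 + 76 = 24148$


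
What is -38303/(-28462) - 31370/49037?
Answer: 985411271/1395691094 ≈ 0.70604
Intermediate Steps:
-38303/(-28462) - 31370/49037 = -38303*(-1/28462) - 31370*1/49037 = 38303/28462 - 31370/49037 = 985411271/1395691094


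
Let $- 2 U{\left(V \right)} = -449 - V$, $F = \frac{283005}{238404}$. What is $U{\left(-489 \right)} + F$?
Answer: $- \frac{1495025}{79468} \approx -18.813$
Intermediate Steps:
$F = \frac{94335}{79468}$ ($F = 283005 \cdot \frac{1}{238404} = \frac{94335}{79468} \approx 1.1871$)
$U{\left(V \right)} = \frac{449}{2} + \frac{V}{2}$ ($U{\left(V \right)} = - \frac{-449 - V}{2} = \frac{449}{2} + \frac{V}{2}$)
$U{\left(-489 \right)} + F = \left(\frac{449}{2} + \frac{1}{2} \left(-489\right)\right) + \frac{94335}{79468} = \left(\frac{449}{2} - \frac{489}{2}\right) + \frac{94335}{79468} = -20 + \frac{94335}{79468} = - \frac{1495025}{79468}$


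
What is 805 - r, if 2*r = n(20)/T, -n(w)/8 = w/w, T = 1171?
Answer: 942659/1171 ≈ 805.00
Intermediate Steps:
n(w) = -8 (n(w) = -8*w/w = -8*1 = -8)
r = -4/1171 (r = (-8/1171)/2 = (-8*1/1171)/2 = (1/2)*(-8/1171) = -4/1171 ≈ -0.0034159)
805 - r = 805 - 1*(-4/1171) = 805 + 4/1171 = 942659/1171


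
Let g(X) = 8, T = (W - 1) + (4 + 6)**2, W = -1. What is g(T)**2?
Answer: 64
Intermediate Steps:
T = 98 (T = (-1 - 1) + (4 + 6)**2 = -2 + 10**2 = -2 + 100 = 98)
g(T)**2 = 8**2 = 64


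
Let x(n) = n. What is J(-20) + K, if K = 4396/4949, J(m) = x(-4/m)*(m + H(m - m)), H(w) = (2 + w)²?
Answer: -8172/3535 ≈ -2.3117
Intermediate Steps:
J(m) = -4*(4 + m)/m (J(m) = (-4/m)*(m + (2 + (m - m))²) = (-4/m)*(m + (2 + 0)²) = (-4/m)*(m + 2²) = (-4/m)*(m + 4) = (-4/m)*(4 + m) = -4*(4 + m)/m)
K = 628/707 (K = 4396*(1/4949) = 628/707 ≈ 0.88826)
J(-20) + K = (-4 - 16/(-20)) + 628/707 = (-4 - 16*(-1/20)) + 628/707 = (-4 + ⅘) + 628/707 = -16/5 + 628/707 = -8172/3535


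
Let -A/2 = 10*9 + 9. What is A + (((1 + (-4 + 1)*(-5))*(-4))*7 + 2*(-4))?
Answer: -654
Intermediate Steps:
A = -198 (A = -2*(10*9 + 9) = -2*(90 + 9) = -2*99 = -198)
A + (((1 + (-4 + 1)*(-5))*(-4))*7 + 2*(-4)) = -198 + (((1 + (-4 + 1)*(-5))*(-4))*7 + 2*(-4)) = -198 + (((1 - 3*(-5))*(-4))*7 - 8) = -198 + (((1 + 15)*(-4))*7 - 8) = -198 + ((16*(-4))*7 - 8) = -198 + (-64*7 - 8) = -198 + (-448 - 8) = -198 - 456 = -654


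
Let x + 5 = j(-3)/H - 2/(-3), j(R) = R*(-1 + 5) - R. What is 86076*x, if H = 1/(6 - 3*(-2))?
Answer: -9669204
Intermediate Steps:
j(R) = 3*R (j(R) = R*4 - R = 4*R - R = 3*R)
H = 1/12 (H = 1/(6 + 6) = 1/12 ≈ 0.083333)
x = -337/3 (x = -5 + ((3*(-3))/(1/12) - 2/(-3)) = -5 + (-9*12 - 2*(-⅓)) = -5 + (-108 + ⅔) = -5 - 322/3 = -337/3 ≈ -112.33)
86076*x = 86076*(-337/3) = -9669204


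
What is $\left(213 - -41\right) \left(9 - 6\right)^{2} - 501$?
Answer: $1785$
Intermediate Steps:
$\left(213 - -41\right) \left(9 - 6\right)^{2} - 501 = \left(213 + 41\right) 3^{2} - 501 = 254 \cdot 9 - 501 = 2286 - 501 = 1785$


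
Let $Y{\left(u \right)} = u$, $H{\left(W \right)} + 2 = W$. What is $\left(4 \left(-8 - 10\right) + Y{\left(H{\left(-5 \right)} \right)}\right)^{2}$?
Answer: $6241$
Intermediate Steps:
$H{\left(W \right)} = -2 + W$
$\left(4 \left(-8 - 10\right) + Y{\left(H{\left(-5 \right)} \right)}\right)^{2} = \left(4 \left(-8 - 10\right) - 7\right)^{2} = \left(4 \left(-18\right) - 7\right)^{2} = \left(-72 - 7\right)^{2} = \left(-79\right)^{2} = 6241$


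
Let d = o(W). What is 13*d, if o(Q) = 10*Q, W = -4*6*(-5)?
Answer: 15600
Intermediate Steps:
W = 120 (W = -24*(-5) = 120)
d = 1200 (d = 10*120 = 1200)
13*d = 13*1200 = 15600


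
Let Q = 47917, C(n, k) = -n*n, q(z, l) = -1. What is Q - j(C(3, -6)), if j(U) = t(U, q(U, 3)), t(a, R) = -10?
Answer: 47927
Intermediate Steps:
C(n, k) = -n**2
j(U) = -10
Q - j(C(3, -6)) = 47917 - 1*(-10) = 47917 + 10 = 47927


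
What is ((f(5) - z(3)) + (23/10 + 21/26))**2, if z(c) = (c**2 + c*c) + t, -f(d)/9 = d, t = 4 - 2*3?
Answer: 14160169/4225 ≈ 3351.5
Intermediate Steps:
t = -2 (t = 4 - 6 = -2)
f(d) = -9*d
z(c) = -2 + 2*c**2 (z(c) = (c**2 + c*c) - 2 = (c**2 + c**2) - 2 = 2*c**2 - 2 = -2 + 2*c**2)
((f(5) - z(3)) + (23/10 + 21/26))**2 = ((-9*5 - (-2 + 2*3**2)) + (23/10 + 21/26))**2 = ((-45 - (-2 + 2*9)) + (23*(1/10) + 21*(1/26)))**2 = ((-45 - (-2 + 18)) + (23/10 + 21/26))**2 = ((-45 - 1*16) + 202/65)**2 = ((-45 - 16) + 202/65)**2 = (-61 + 202/65)**2 = (-3763/65)**2 = 14160169/4225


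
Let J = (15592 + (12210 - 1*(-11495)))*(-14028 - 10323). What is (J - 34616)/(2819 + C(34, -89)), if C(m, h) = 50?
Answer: -956955863/2869 ≈ -3.3355e+5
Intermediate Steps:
J = -956921247 (J = (15592 + (12210 + 11495))*(-24351) = (15592 + 23705)*(-24351) = 39297*(-24351) = -956921247)
(J - 34616)/(2819 + C(34, -89)) = (-956921247 - 34616)/(2819 + 50) = -956955863/2869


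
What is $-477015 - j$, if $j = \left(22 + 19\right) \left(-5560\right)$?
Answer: $-249055$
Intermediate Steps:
$j = -227960$ ($j = 41 \left(-5560\right) = -227960$)
$-477015 - j = -477015 - -227960 = -477015 + 227960 = -249055$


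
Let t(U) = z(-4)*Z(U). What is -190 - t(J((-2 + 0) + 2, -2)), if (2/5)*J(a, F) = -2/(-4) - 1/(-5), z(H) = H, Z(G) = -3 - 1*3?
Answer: -214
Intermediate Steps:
Z(G) = -6 (Z(G) = -3 - 3 = -6)
J(a, F) = 7/4 (J(a, F) = 5*(-2/(-4) - 1/(-5))/2 = 5*(-2*(-¼) - 1*(-⅕))/2 = 5*(½ + ⅕)/2 = (5/2)*(7/10) = 7/4)
t(U) = 24 (t(U) = -4*(-6) = 24)
-190 - t(J((-2 + 0) + 2, -2)) = -190 - 1*24 = -190 - 24 = -214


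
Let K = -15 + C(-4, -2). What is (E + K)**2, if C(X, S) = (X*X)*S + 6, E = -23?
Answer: 4096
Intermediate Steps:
C(X, S) = 6 + S*X**2 (C(X, S) = X**2*S + 6 = S*X**2 + 6 = 6 + S*X**2)
K = -41 (K = -15 + (6 - 2*(-4)**2) = -15 + (6 - 2*16) = -15 + (6 - 32) = -15 - 26 = -41)
(E + K)**2 = (-23 - 41)**2 = (-64)**2 = 4096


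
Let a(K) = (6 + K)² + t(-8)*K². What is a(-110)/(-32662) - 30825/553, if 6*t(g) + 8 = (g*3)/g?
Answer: -215830996/3870447 ≈ -55.764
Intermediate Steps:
t(g) = -⅚ (t(g) = -4/3 + ((g*3)/g)/6 = -4/3 + ((3*g)/g)/6 = -4/3 + (⅙)*3 = -4/3 + ½ = -⅚)
a(K) = (6 + K)² - 5*K²/6
a(-110)/(-32662) - 30825/553 = (36 + 12*(-110) + (⅙)*(-110)²)/(-32662) - 30825/553 = (36 - 1320 + (⅙)*12100)*(-1/32662) - 30825*1/553 = (36 - 1320 + 6050/3)*(-1/32662) - 30825/553 = (2198/3)*(-1/32662) - 30825/553 = -157/6999 - 30825/553 = -215830996/3870447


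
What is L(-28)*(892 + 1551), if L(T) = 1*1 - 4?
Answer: -7329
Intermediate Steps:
L(T) = -3 (L(T) = 1 - 4 = -3)
L(-28)*(892 + 1551) = -3*(892 + 1551) = -3*2443 = -7329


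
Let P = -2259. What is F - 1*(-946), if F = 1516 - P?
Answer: 4721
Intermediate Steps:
F = 3775 (F = 1516 - 1*(-2259) = 1516 + 2259 = 3775)
F - 1*(-946) = 3775 - 1*(-946) = 3775 + 946 = 4721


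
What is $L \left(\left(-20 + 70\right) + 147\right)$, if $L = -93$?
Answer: $-18321$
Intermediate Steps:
$L \left(\left(-20 + 70\right) + 147\right) = - 93 \left(\left(-20 + 70\right) + 147\right) = - 93 \left(50 + 147\right) = \left(-93\right) 197 = -18321$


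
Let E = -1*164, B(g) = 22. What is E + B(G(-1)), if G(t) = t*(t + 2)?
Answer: -142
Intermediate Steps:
G(t) = t*(2 + t)
E = -164
E + B(G(-1)) = -164 + 22 = -142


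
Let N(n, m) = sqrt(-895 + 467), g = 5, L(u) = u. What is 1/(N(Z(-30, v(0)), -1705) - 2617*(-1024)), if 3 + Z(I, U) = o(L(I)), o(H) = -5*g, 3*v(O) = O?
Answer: 669952/1795342729323 - I*sqrt(107)/3590685458646 ≈ 3.7316e-7 - 2.8808e-12*I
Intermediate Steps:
v(O) = O/3
o(H) = -25 (o(H) = -5*5 = -25)
Z(I, U) = -28 (Z(I, U) = -3 - 25 = -28)
N(n, m) = 2*I*sqrt(107) (N(n, m) = sqrt(-428) = 2*I*sqrt(107))
1/(N(Z(-30, v(0)), -1705) - 2617*(-1024)) = 1/(2*I*sqrt(107) - 2617*(-1024)) = 1/(2*I*sqrt(107) - 1*(-2679808)) = 1/(2*I*sqrt(107) + 2679808) = 1/(2679808 + 2*I*sqrt(107))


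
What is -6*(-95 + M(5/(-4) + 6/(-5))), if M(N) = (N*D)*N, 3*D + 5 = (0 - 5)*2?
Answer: 30003/40 ≈ 750.08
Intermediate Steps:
D = -5 (D = -5/3 + ((0 - 5)*2)/3 = -5/3 + (-5*2)/3 = -5/3 + (⅓)*(-10) = -5/3 - 10/3 = -5)
M(N) = -5*N² (M(N) = (N*(-5))*N = (-5*N)*N = -5*N²)
-6*(-95 + M(5/(-4) + 6/(-5))) = -6*(-95 - 5*(5/(-4) + 6/(-5))²) = -6*(-95 - 5*(5*(-¼) + 6*(-⅕))²) = -6*(-95 - 5*(-5/4 - 6/5)²) = -6*(-95 - 5*(-49/20)²) = -6*(-95 - 5*2401/400) = -6*(-95 - 2401/80) = -6*(-10001/80) = 30003/40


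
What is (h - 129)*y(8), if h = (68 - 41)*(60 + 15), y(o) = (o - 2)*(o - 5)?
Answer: 34128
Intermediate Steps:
y(o) = (-5 + o)*(-2 + o) (y(o) = (-2 + o)*(-5 + o) = (-5 + o)*(-2 + o))
h = 2025 (h = 27*75 = 2025)
(h - 129)*y(8) = (2025 - 129)*(10 + 8² - 7*8) = 1896*(10 + 64 - 56) = 1896*18 = 34128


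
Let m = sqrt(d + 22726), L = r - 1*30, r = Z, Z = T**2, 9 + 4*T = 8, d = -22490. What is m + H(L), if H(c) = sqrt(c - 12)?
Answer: 2*sqrt(59) + I*sqrt(671)/4 ≈ 15.362 + 6.4759*I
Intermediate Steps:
T = -1/4 (T = -9/4 + (1/4)*8 = -9/4 + 2 = -1/4 ≈ -0.25000)
Z = 1/16 (Z = (-1/4)**2 = 1/16 ≈ 0.062500)
r = 1/16 ≈ 0.062500
L = -479/16 (L = 1/16 - 1*30 = 1/16 - 30 = -479/16 ≈ -29.938)
m = 2*sqrt(59) (m = sqrt(-22490 + 22726) = sqrt(236) = 2*sqrt(59) ≈ 15.362)
H(c) = sqrt(-12 + c)
m + H(L) = 2*sqrt(59) + sqrt(-12 - 479/16) = 2*sqrt(59) + sqrt(-671/16) = 2*sqrt(59) + I*sqrt(671)/4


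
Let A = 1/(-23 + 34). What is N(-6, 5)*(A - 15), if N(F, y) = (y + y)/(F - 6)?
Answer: 410/33 ≈ 12.424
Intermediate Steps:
A = 1/11 ≈ 0.090909
N(F, y) = 2*y/(-6 + F) (N(F, y) = (2*y)/(-6 + F) = 2*y/(-6 + F))
N(-6, 5)*(A - 15) = (2*5/(-6 - 6))*(1/11 - 15) = (2*5/(-12))*(-164/11) = (2*5*(-1/12))*(-164/11) = -⅚*(-164/11) = 410/33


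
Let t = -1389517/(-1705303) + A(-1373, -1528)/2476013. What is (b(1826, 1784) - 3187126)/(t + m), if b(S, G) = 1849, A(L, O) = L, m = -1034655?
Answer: 4483120658621555701/1456224860378048781 ≈ 3.0786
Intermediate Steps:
t = 3438120774702/4222352396939 (t = -1389517/(-1705303) - 1373/2476013 = -1389517*(-1/1705303) - 1373*1/2476013 = 1389517/1705303 - 1373/2476013 = 3438120774702/4222352396939 ≈ 0.81427)
(b(1826, 1784) - 3187126)/(t + m) = (1849 - 3187126)/(3438120774702/4222352396939 - 1034655) = -3185277/(-4368674581134146343/4222352396939) = -3185277*(-4222352396939/4368674581134146343) = 4483120658621555701/1456224860378048781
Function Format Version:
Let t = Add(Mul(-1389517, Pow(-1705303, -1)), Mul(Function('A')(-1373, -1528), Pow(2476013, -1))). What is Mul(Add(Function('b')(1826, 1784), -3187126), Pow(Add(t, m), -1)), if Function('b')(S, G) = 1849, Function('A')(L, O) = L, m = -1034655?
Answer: Rational(4483120658621555701, 1456224860378048781) ≈ 3.0786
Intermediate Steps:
t = Rational(3438120774702, 4222352396939) (t = Add(Mul(-1389517, Pow(-1705303, -1)), Mul(-1373, Pow(2476013, -1))) = Add(Mul(-1389517, Rational(-1, 1705303)), Mul(-1373, Rational(1, 2476013))) = Add(Rational(1389517, 1705303), Rational(-1373, 2476013)) = Rational(3438120774702, 4222352396939) ≈ 0.81427)
Mul(Add(Function('b')(1826, 1784), -3187126), Pow(Add(t, m), -1)) = Mul(Add(1849, -3187126), Pow(Add(Rational(3438120774702, 4222352396939), -1034655), -1)) = Mul(-3185277, Pow(Rational(-4368674581134146343, 4222352396939), -1)) = Mul(-3185277, Rational(-4222352396939, 4368674581134146343)) = Rational(4483120658621555701, 1456224860378048781)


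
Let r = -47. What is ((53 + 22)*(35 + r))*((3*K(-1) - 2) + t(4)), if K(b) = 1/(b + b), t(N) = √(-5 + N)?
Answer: 3150 - 900*I ≈ 3150.0 - 900.0*I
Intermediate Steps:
K(b) = 1/(2*b)
((53 + 22)*(35 + r))*((3*K(-1) - 2) + t(4)) = ((53 + 22)*(35 - 47))*((3*((½)/(-1)) - 2) + √(-5 + 4)) = (75*(-12))*((3*((½)*(-1)) - 2) + √(-1)) = -900*((3*(-½) - 2) + I) = -900*((-3/2 - 2) + I) = -900*(-7/2 + I) = 3150 - 900*I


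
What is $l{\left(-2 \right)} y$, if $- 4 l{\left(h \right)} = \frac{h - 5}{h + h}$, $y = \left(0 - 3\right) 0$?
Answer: $0$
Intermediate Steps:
$y = 0$ ($y = \left(-3\right) 0 = 0$)
$l{\left(h \right)} = - \frac{-5 + h}{8 h}$ ($l{\left(h \right)} = - \frac{\left(h - 5\right) \frac{1}{h + h}}{4} = - \frac{\left(-5 + h\right) \frac{1}{2 h}}{4} = - \frac{\frac{1}{2} \frac{1}{h} \left(-5 + h\right)}{4} = - \frac{-5 + h}{8 h}$)
$l{\left(-2 \right)} y = \frac{5 - -2}{8 \left(-2\right)} 0 = \frac{1}{8} \left(- \frac{1}{2}\right) \left(5 + 2\right) 0 = \frac{1}{8} \left(- \frac{1}{2}\right) 7 \cdot 0 = \left(- \frac{7}{16}\right) 0 = 0$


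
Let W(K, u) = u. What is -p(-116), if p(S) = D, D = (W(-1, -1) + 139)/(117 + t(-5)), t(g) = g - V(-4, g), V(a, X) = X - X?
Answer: -69/56 ≈ -1.2321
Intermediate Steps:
V(a, X) = 0
t(g) = g (t(g) = g - 1*0 = g + 0 = g)
D = 69/56 (D = (-1 + 139)/(117 - 5) = 138/112 = 138*(1/112) = 69/56 ≈ 1.2321)
p(S) = 69/56
-p(-116) = -1*69/56 = -69/56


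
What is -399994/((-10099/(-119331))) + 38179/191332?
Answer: -9132598180196927/1932261868 ≈ -4.7264e+6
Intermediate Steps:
-399994/((-10099/(-119331))) + 38179/191332 = -399994/((-10099*(-1/119331))) + 38179*(1/191332) = -399994/10099/119331 + 38179/191332 = -399994*119331/10099 + 38179/191332 = -47731684014/10099 + 38179/191332 = -9132598180196927/1932261868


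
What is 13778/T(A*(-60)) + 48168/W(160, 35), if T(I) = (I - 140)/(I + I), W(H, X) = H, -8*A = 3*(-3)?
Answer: 185301/20 ≈ 9265.0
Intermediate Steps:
A = 9/8 (A = -3*(-3)/8 = -⅛*(-9) = 9/8 ≈ 1.1250)
T(I) = (-140 + I)/(2*I) (T(I) = (-140 + I)/((2*I)) = (-140 + I)*(1/(2*I)) = (-140 + I)/(2*I))
13778/T(A*(-60)) + 48168/W(160, 35) = 13778/(((-140 + (9/8)*(-60))/(2*(((9/8)*(-60)))))) + 48168/160 = 13778/(((-140 - 135/2)/(2*(-135/2)))) + 48168*(1/160) = 13778/(((½)*(-2/135)*(-415/2))) + 6021/20 = 13778/(83/54) + 6021/20 = 13778*(54/83) + 6021/20 = 8964 + 6021/20 = 185301/20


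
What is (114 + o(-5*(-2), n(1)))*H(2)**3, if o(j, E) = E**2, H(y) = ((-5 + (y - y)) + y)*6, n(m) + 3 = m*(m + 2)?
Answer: -664848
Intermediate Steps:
n(m) = -3 + m*(2 + m) (n(m) = -3 + m*(m + 2) = -3 + m*(2 + m))
H(y) = -30 + 6*y (H(y) = ((-5 + 0) + y)*6 = (-5 + y)*6 = -30 + 6*y)
(114 + o(-5*(-2), n(1)))*H(2)**3 = (114 + (-3 + 1**2 + 2*1)**2)*(-30 + 6*2)**3 = (114 + (-3 + 1 + 2)**2)*(-30 + 12)**3 = (114 + 0**2)*(-18)**3 = (114 + 0)*(-5832) = 114*(-5832) = -664848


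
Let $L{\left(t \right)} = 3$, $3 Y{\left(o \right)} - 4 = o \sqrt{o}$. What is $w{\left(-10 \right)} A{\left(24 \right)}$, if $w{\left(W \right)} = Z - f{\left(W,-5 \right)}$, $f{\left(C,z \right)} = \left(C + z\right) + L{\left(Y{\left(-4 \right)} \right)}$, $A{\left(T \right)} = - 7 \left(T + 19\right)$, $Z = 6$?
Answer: $-5418$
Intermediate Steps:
$Y{\left(o \right)} = \frac{4}{3} + \frac{o^{\frac{3}{2}}}{3}$ ($Y{\left(o \right)} = \frac{4}{3} + \frac{o \sqrt{o}}{3} = \frac{4}{3} + \frac{o^{\frac{3}{2}}}{3}$)
$A{\left(T \right)} = -133 - 7 T$ ($A{\left(T \right)} = - 7 \left(19 + T\right) = -133 - 7 T$)
$f{\left(C,z \right)} = 3 + C + z$ ($f{\left(C,z \right)} = \left(C + z\right) + 3 = 3 + C + z$)
$w{\left(W \right)} = 8 - W$ ($w{\left(W \right)} = 6 - \left(3 + W - 5\right) = 6 - \left(-2 + W\right) = 8 - W$)
$w{\left(-10 \right)} A{\left(24 \right)} = \left(8 - -10\right) \left(-133 - 168\right) = \left(8 + 10\right) \left(-133 - 168\right) = 18 \left(-301\right) = -5418$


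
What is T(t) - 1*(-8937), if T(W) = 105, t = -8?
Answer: 9042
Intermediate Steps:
T(t) - 1*(-8937) = 105 - 1*(-8937) = 105 + 8937 = 9042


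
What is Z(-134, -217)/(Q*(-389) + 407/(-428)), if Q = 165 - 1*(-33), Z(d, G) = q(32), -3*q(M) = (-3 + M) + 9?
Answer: 16264/98897469 ≈ 0.00016445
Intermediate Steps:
q(M) = -2 - M/3 (q(M) = -((-3 + M) + 9)/3 = -(6 + M)/3 = -2 - M/3)
Z(d, G) = -38/3 (Z(d, G) = -2 - ⅓*32 = -2 - 32/3 = -38/3)
Q = 198 (Q = 165 + 33 = 198)
Z(-134, -217)/(Q*(-389) + 407/(-428)) = -38/(3*(198*(-389) + 407/(-428))) = -38/(3*(-77022 + 407*(-1/428))) = -38/(3*(-77022 - 407/428)) = -38/(3*(-32965823/428)) = -38/3*(-428/32965823) = 16264/98897469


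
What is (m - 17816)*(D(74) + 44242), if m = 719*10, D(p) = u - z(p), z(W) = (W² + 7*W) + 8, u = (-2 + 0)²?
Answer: -406380744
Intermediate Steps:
u = 4 (u = (-2)² = 4)
z(W) = 8 + W² + 7*W
D(p) = -4 - p² - 7*p (D(p) = 4 - (8 + p² + 7*p) = 4 + (-8 - p² - 7*p) = -4 - p² - 7*p)
m = 7190
(m - 17816)*(D(74) + 44242) = (7190 - 17816)*((-4 - 1*74² - 7*74) + 44242) = -10626*((-4 - 1*5476 - 518) + 44242) = -10626*((-4 - 5476 - 518) + 44242) = -10626*(-5998 + 44242) = -10626*38244 = -406380744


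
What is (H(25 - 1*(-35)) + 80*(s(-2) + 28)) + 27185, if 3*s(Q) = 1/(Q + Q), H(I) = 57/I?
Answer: 1765157/60 ≈ 29419.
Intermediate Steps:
s(Q) = 1/(6*Q) (s(Q) = 1/(3*(Q + Q)) = 1/(3*((2*Q))) = (1/(2*Q))/3 = 1/(6*Q))
(H(25 - 1*(-35)) + 80*(s(-2) + 28)) + 27185 = (57/(25 - 1*(-35)) + 80*((1/6)/(-2) + 28)) + 27185 = (57/(25 + 35) + 80*((1/6)*(-1/2) + 28)) + 27185 = (57/60 + 80*(-1/12 + 28)) + 27185 = (57*(1/60) + 80*(335/12)) + 27185 = (19/20 + 6700/3) + 27185 = 134057/60 + 27185 = 1765157/60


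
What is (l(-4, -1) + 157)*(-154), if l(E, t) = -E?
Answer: -24794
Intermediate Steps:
(l(-4, -1) + 157)*(-154) = (-1*(-4) + 157)*(-154) = (4 + 157)*(-154) = 161*(-154) = -24794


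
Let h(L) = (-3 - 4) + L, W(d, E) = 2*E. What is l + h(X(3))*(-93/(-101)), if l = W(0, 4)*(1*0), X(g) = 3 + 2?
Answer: -186/101 ≈ -1.8416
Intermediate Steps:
X(g) = 5
l = 0 (l = (2*4)*(1*0) = 8*0 = 0)
h(L) = -7 + L
l + h(X(3))*(-93/(-101)) = 0 + (-7 + 5)*(-93/(-101)) = 0 - (-186)*(-1)/101 = 0 - 2*93/101 = 0 - 186/101 = -186/101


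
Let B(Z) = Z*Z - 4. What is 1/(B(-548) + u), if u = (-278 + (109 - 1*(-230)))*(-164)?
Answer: 1/290296 ≈ 3.4448e-6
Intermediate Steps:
B(Z) = -4 + Z**2 (B(Z) = Z**2 - 4 = -4 + Z**2)
u = -10004 (u = (-278 + (109 + 230))*(-164) = (-278 + 339)*(-164) = 61*(-164) = -10004)
1/(B(-548) + u) = 1/((-4 + (-548)**2) - 10004) = 1/((-4 + 300304) - 10004) = 1/(300300 - 10004) = 1/290296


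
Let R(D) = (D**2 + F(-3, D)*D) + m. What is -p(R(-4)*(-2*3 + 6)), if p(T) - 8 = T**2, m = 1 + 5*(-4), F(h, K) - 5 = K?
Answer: -8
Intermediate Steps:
F(h, K) = 5 + K
m = -19 (m = 1 - 20 = -19)
R(D) = -19 + D**2 + D*(5 + D) (R(D) = (D**2 + (5 + D)*D) - 19 = (D**2 + D*(5 + D)) - 19 = -19 + D**2 + D*(5 + D))
p(T) = 8 + T**2
-p(R(-4)*(-2*3 + 6)) = -(8 + ((-19 + (-4)**2 - 4*(5 - 4))*(-2*3 + 6))**2) = -(8 + ((-19 + 16 - 4*1)*(-6 + 6))**2) = -(8 + ((-19 + 16 - 4)*0)**2) = -(8 + (-7*0)**2) = -(8 + 0**2) = -(8 + 0) = -1*8 = -8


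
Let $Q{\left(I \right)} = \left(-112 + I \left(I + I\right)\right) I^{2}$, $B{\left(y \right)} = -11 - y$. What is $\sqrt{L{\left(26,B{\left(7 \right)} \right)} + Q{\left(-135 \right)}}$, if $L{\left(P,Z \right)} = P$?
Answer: $2 \sqrt{165565019} \approx 25734.0$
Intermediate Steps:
$Q{\left(I \right)} = I^{2} \left(-112 + 2 I^{2}\right)$ ($Q{\left(I \right)} = \left(-112 + I 2 I\right) I^{2} = \left(-112 + 2 I^{2}\right) I^{2} = I^{2} \left(-112 + 2 I^{2}\right)$)
$\sqrt{L{\left(26,B{\left(7 \right)} \right)} + Q{\left(-135 \right)}} = \sqrt{26 + 2 \left(-135\right)^{2} \left(-56 + \left(-135\right)^{2}\right)} = \sqrt{26 + 2 \cdot 18225 \left(-56 + 18225\right)} = \sqrt{26 + 2 \cdot 18225 \cdot 18169} = \sqrt{26 + 662260050} = \sqrt{662260076} = 2 \sqrt{165565019}$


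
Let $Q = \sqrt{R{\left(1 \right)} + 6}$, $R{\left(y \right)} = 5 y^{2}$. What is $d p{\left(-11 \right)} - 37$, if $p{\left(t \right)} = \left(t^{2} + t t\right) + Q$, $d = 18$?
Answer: $4319 + 18 \sqrt{11} \approx 4378.7$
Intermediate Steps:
$Q = \sqrt{11}$ ($Q = \sqrt{5 \cdot 1^{2} + 6} = \sqrt{5 \cdot 1 + 6} = \sqrt{5 + 6} = \sqrt{11} \approx 3.3166$)
$p{\left(t \right)} = \sqrt{11} + 2 t^{2}$ ($p{\left(t \right)} = \left(t^{2} + t t\right) + \sqrt{11} = \left(t^{2} + t^{2}\right) + \sqrt{11} = 2 t^{2} + \sqrt{11} = \sqrt{11} + 2 t^{2}$)
$d p{\left(-11 \right)} - 37 = 18 \left(\sqrt{11} + 2 \left(-11\right)^{2}\right) - 37 = 18 \left(\sqrt{11} + 2 \cdot 121\right) - 37 = 18 \left(\sqrt{11} + 242\right) - 37 = 18 \left(242 + \sqrt{11}\right) - 37 = \left(4356 + 18 \sqrt{11}\right) - 37 = 4319 + 18 \sqrt{11}$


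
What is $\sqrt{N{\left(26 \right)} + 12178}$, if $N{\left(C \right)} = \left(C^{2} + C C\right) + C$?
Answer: $2 \sqrt{3389} \approx 116.43$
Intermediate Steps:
$N{\left(C \right)} = C + 2 C^{2}$ ($N{\left(C \right)} = \left(C^{2} + C^{2}\right) + C = 2 C^{2} + C = C + 2 C^{2}$)
$\sqrt{N{\left(26 \right)} + 12178} = \sqrt{26 \left(1 + 2 \cdot 26\right) + 12178} = \sqrt{26 \left(1 + 52\right) + 12178} = \sqrt{26 \cdot 53 + 12178} = \sqrt{1378 + 12178} = \sqrt{13556} = 2 \sqrt{3389}$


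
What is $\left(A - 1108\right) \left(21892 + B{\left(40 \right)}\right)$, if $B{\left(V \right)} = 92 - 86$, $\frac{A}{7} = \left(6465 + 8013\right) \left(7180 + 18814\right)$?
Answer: $57687802496768$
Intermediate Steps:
$A = 2634387924$ ($A = 7 \left(6465 + 8013\right) \left(7180 + 18814\right) = 7 \cdot 14478 \cdot 25994 = 7 \cdot 376341132 = 2634387924$)
$B{\left(V \right)} = 6$ ($B{\left(V \right)} = 92 - 86 = 6$)
$\left(A - 1108\right) \left(21892 + B{\left(40 \right)}\right) = \left(2634387924 - 1108\right) \left(21892 + 6\right) = 2634386816 \cdot 21898 = 57687802496768$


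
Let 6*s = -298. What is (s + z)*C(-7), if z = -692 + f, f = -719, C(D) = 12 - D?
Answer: -83258/3 ≈ -27753.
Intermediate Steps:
s = -149/3 (s = (⅙)*(-298) = -149/3 ≈ -49.667)
z = -1411 (z = -692 - 719 = -1411)
(s + z)*C(-7) = (-149/3 - 1411)*(12 - 1*(-7)) = -4382*(12 + 7)/3 = -4382/3*19 = -83258/3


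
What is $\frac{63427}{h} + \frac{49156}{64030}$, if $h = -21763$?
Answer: $- \frac{213674913}{99534635} \approx -2.1467$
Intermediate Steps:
$\frac{63427}{h} + \frac{49156}{64030} = \frac{63427}{-21763} + \frac{49156}{64030} = 63427 \left(- \frac{1}{21763}\right) + 49156 \cdot \frac{1}{64030} = - \frac{9061}{3109} + \frac{24578}{32015} = - \frac{213674913}{99534635}$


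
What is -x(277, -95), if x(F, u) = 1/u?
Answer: 1/95 ≈ 0.010526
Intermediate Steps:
-x(277, -95) = -1/(-95) = -1*(-1/95) = 1/95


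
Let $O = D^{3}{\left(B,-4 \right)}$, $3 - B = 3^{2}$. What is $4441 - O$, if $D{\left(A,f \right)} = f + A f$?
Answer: $-3559$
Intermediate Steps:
$B = -6$ ($B = 3 - 3^{2} = 3 - 9 = -6$)
$O = 8000$ ($O = \left(- 4 \left(1 - 6\right)\right)^{3} = \left(\left(-4\right) \left(-5\right)\right)^{3} = 20^{3} = 8000$)
$4441 - O = 4441 - 8000 = -3559$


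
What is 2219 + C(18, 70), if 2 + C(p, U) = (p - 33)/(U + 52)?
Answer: 270459/122 ≈ 2216.9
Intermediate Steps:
C(p, U) = -2 + (-33 + p)/(52 + U) (C(p, U) = -2 + (p - 33)/(U + 52) = -2 + (-33 + p)/(52 + U))
2219 + C(18, 70) = 2219 + (-137 + 18 - 2*70)/(52 + 70) = 2219 + (-137 + 18 - 140)/122 = 2219 + (1/122)*(-259) = 2219 - 259/122 = 270459/122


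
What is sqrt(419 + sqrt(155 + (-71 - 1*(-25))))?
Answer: sqrt(419 + sqrt(109)) ≈ 20.723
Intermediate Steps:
sqrt(419 + sqrt(155 + (-71 - 1*(-25)))) = sqrt(419 + sqrt(155 + (-71 + 25))) = sqrt(419 + sqrt(155 - 46)) = sqrt(419 + sqrt(109))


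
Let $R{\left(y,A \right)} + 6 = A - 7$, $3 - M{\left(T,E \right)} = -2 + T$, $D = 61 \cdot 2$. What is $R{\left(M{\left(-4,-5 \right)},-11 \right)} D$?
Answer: $-2928$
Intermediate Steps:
$D = 122$
$M{\left(T,E \right)} = 5 - T$ ($M{\left(T,E \right)} = 3 - \left(-2 + T\right) = 5 - T$)
$R{\left(y,A \right)} = -13 + A$ ($R{\left(y,A \right)} = -6 + \left(A - 7\right) = -6 + \left(-7 + A\right) = -13 + A$)
$R{\left(M{\left(-4,-5 \right)},-11 \right)} D = \left(-13 - 11\right) 122 = \left(-24\right) 122 = -2928$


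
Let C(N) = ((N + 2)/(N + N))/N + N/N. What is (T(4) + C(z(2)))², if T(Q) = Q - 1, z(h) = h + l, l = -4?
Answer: 16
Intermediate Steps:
z(h) = -4 + h (z(h) = h - 4 = -4 + h)
T(Q) = -1 + Q
C(N) = 1 + (2 + N)/(2*N²) (C(N) = ((2 + N)/((2*N)))/N + 1 = ((2 + N)*(1/(2*N)))/N + 1 = ((2 + N)/(2*N))/N + 1 = (2 + N)/(2*N²) + 1 = 1 + (2 + N)/(2*N²))
(T(4) + C(z(2)))² = ((-1 + 4) + (1 + (-4 + 2)² + (-4 + 2)/2)/(-4 + 2)²)² = (3 + (1 + (-2)² + (½)*(-2))/(-2)²)² = (3 + (1 + 4 - 1)/4)² = (3 + (¼)*4)² = (3 + 1)² = 4² = 16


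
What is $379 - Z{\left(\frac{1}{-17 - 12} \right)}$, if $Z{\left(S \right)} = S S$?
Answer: $\frac{318738}{841} \approx 379.0$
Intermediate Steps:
$Z{\left(S \right)} = S^{2}$
$379 - Z{\left(\frac{1}{-17 - 12} \right)} = 379 - \left(\frac{1}{-17 - 12}\right)^{2} = 379 - \left(\frac{1}{-29}\right)^{2} = 379 - \left(- \frac{1}{29}\right)^{2} = 379 - \frac{1}{841} = \frac{318738}{841}$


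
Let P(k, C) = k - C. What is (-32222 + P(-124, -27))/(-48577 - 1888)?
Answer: 32319/50465 ≈ 0.64042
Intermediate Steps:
(-32222 + P(-124, -27))/(-48577 - 1888) = (-32222 + (-124 - 1*(-27)))/(-48577 - 1888) = (-32222 + (-124 + 27))/(-50465) = (-32222 - 97)*(-1/50465) = -32319*(-1/50465) = 32319/50465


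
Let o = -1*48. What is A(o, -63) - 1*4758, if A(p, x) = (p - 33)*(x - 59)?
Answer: 5124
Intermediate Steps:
o = -48
A(p, x) = (-59 + x)*(-33 + p) (A(p, x) = (-33 + p)*(-59 + x) = (-59 + x)*(-33 + p))
A(o, -63) - 1*4758 = (1947 - 59*(-48) - 33*(-63) - 48*(-63)) - 1*4758 = (1947 + 2832 + 2079 + 3024) - 4758 = 9882 - 4758 = 5124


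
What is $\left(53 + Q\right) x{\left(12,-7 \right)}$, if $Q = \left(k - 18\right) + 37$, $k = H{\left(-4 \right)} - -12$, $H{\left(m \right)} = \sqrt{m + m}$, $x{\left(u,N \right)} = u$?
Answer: $1008 + 24 i \sqrt{2} \approx 1008.0 + 33.941 i$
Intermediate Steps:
$H{\left(m \right)} = \sqrt{2} \sqrt{m}$ ($H{\left(m \right)} = \sqrt{2 m} = \sqrt{2} \sqrt{m}$)
$k = 12 + 2 i \sqrt{2}$ ($k = \sqrt{2} \sqrt{-4} - -12 = \sqrt{2} \cdot 2 i + 12 = 2 i \sqrt{2} + 12 = 12 + 2 i \sqrt{2} \approx 12.0 + 2.8284 i$)
$Q = 31 + 2 i \sqrt{2}$ ($Q = \left(\left(12 + 2 i \sqrt{2}\right) - 18\right) + 37 = \left(-6 + 2 i \sqrt{2}\right) + 37 = 31 + 2 i \sqrt{2} \approx 31.0 + 2.8284 i$)
$\left(53 + Q\right) x{\left(12,-7 \right)} = \left(53 + \left(31 + 2 i \sqrt{2}\right)\right) 12 = \left(84 + 2 i \sqrt{2}\right) 12 = 1008 + 24 i \sqrt{2}$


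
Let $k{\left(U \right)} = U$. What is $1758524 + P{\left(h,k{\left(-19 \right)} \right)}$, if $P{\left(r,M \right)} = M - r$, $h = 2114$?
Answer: $1756391$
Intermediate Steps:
$1758524 + P{\left(h,k{\left(-19 \right)} \right)} = 1758524 - 2133 = 1756391$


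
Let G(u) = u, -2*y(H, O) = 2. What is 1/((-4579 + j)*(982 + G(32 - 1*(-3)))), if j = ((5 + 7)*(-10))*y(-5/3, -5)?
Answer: -1/4534803 ≈ -2.2052e-7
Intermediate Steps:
y(H, O) = -1 (y(H, O) = -1/2*2 = -1)
j = 120 (j = ((5 + 7)*(-10))*(-1) = (12*(-10))*(-1) = -120*(-1) = 120)
1/((-4579 + j)*(982 + G(32 - 1*(-3)))) = 1/((-4579 + 120)*(982 + (32 - 1*(-3)))) = 1/(-4459*(982 + (32 + 3))) = 1/(-4459*(982 + 35)) = 1/(-4459*1017) = 1/(-4534803) = -1/4534803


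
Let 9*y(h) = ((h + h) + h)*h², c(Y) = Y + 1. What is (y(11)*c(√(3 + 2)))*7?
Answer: 9317/3 + 9317*√5/3 ≈ 10050.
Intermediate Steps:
c(Y) = 1 + Y
y(h) = h³/3 (y(h) = (((h + h) + h)*h²)/9 = ((2*h + h)*h²)/9 = ((3*h)*h²)/9 = (3*h³)/9 = h³/3)
(y(11)*c(√(3 + 2)))*7 = (((⅓)*11³)*(1 + √(3 + 2)))*7 = (((⅓)*1331)*(1 + √5))*7 = (1331*(1 + √5)/3)*7 = (1331/3 + 1331*√5/3)*7 = 9317/3 + 9317*√5/3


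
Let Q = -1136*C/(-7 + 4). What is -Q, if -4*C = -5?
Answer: -1420/3 ≈ -473.33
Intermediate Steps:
C = 5/4 (C = -¼*(-5) = 5/4 ≈ 1.2500)
Q = 1420/3 (Q = -1420/(-7 + 4) = -1420/(-3) = -1420*(-1)/3 = -1136*(-5/12) = 1420/3 ≈ 473.33)
-Q = -1*1420/3 = -1420/3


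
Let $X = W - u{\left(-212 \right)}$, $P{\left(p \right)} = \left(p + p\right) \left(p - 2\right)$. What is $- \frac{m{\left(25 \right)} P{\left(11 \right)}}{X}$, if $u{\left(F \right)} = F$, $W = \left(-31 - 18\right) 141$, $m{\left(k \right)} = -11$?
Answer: $- \frac{2178}{6697} \approx -0.32522$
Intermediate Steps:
$P{\left(p \right)} = 2 p \left(-2 + p\right)$
$W = -6909$ ($W = \left(-31 - 18\right) 141 = \left(-49\right) 141 = -6909$)
$X = -6697$ ($X = -6909 - -212 = -6909 + 212 = -6697$)
$- \frac{m{\left(25 \right)} P{\left(11 \right)}}{X} = - \frac{\left(-11\right) 2 \cdot 11 \left(-2 + 11\right)}{-6697} = - \frac{- 11 \cdot 2 \cdot 11 \cdot 9 \left(-1\right)}{6697} = - \frac{\left(-11\right) 198 \left(-1\right)}{6697} = - \frac{\left(-2178\right) \left(-1\right)}{6697} = \left(-1\right) \frac{2178}{6697} = - \frac{2178}{6697}$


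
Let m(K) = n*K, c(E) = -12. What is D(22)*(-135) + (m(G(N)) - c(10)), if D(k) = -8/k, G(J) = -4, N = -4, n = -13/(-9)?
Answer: 5476/99 ≈ 55.313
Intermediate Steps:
n = 13/9 (n = -13*(-⅑) = 13/9 ≈ 1.4444)
m(K) = 13*K/9
D(22)*(-135) + (m(G(N)) - c(10)) = -8/22*(-135) + ((13/9)*(-4) - 1*(-12)) = -8*1/22*(-135) + (-52/9 + 12) = -4/11*(-135) + 56/9 = 540/11 + 56/9 = 5476/99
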